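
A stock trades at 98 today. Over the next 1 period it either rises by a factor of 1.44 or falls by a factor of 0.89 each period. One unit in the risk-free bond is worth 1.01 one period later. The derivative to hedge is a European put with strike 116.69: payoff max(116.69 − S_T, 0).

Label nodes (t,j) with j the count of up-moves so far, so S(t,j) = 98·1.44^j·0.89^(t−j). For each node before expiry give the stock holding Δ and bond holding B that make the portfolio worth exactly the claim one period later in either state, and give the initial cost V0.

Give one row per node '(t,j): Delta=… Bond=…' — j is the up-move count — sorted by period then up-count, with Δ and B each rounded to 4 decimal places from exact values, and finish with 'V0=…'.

Under the risk-neutral measure, an up-move has probability p* = (R−d)/(u−d) = 0.2182 and values discount at R = 1.01.
At expiry t=1: V(1,0)=29.4700, V(1,1)=0.0000
(0,0): S=98.0000. Δ = (V_up−V_dn)/(S_up−S_dn) = (0.0000−29.4700)/(141.1200−87.2200) = -0.5468. V = [p*·0.0000 + (1−p*)·29.4700]/1.01 = 22.8121. B = V − Δ·S = 76.3939.
Check: Δ(0,0)·S0 + B(0,0) = 22.8121 = V0.

(0,0): Delta=-0.5468 Bond=76.3939
V0=22.8121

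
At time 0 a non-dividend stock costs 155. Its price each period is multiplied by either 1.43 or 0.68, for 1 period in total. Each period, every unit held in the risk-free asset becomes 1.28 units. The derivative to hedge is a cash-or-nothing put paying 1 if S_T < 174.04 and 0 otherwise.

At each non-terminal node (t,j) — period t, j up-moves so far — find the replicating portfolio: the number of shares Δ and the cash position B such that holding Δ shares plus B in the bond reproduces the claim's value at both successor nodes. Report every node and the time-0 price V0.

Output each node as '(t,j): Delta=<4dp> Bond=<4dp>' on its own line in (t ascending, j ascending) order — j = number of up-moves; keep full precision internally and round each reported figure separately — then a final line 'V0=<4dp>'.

Risk-neutral probability p* = (R−d)/(u−d) = (1.28−0.68)/(1.43−0.68) = 0.8000.
At expiry t=1: V(1,0)=1.0000, V(1,1)=0.0000
(0,0): S=155.0000. Δ = (V_up−V_dn)/(S_up−S_dn) = (0.0000−1.0000)/(221.6500−105.4000) = -0.0086. V = [p*·0.0000 + (1−p*)·1.0000]/1.28 = 0.1562. B = V − Δ·S = 1.4896.
Self-financing check: at every node Δ·S+B equals the discounted successor values.

(0,0): Delta=-0.0086 Bond=1.4896
V0=0.1562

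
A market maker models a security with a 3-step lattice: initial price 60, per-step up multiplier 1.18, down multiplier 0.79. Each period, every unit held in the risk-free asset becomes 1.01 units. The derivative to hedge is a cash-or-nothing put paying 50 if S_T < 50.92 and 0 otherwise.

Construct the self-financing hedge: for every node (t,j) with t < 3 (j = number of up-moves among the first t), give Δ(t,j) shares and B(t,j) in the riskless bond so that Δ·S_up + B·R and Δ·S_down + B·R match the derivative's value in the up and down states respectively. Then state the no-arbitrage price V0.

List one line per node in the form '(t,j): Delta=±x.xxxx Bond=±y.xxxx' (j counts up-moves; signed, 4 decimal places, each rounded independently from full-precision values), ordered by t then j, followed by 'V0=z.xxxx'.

Since d<R<u, set p* = (R−d)/(u−d) = 0.5641; price each node as the discounted p*-expectation of its children.
Terminal payoffs: V(3,0)=50.0000, V(3,1)=50.0000, V(3,2)=0.0000, V(3,3)=0.0000
(2,0): S=37.4460. Δ = (V_up−V_dn)/(S_up−S_dn) = (50.0000−50.0000)/(44.1863−29.5823) = 0.0000. V = [p*·50.0000 + (1−p*)·50.0000]/1.01 = 49.5050. B = V − Δ·S = 49.5050.
(2,1): S=55.9320. Δ = (V_up−V_dn)/(S_up−S_dn) = (0.0000−50.0000)/(65.9998−44.1863) = -2.2922. V = [p*·0.0000 + (1−p*)·50.0000]/1.01 = 21.5791. B = V − Δ·S = 149.7842.
(2,2): S=83.5440. Δ = (V_up−V_dn)/(S_up−S_dn) = (0.0000−0.0000)/(98.5819−65.9998) = 0.0000. V = [p*·0.0000 + (1−p*)·0.0000]/1.01 = 0.0000. B = V − Δ·S = 0.0000.
(1,0): S=47.4000. Δ = (V_up−V_dn)/(S_up−S_dn) = (21.5791−49.5050)/(55.9320−37.4460) = -1.5106. V = [p*·21.5791 + (1−p*)·49.5050]/1.01 = 33.4177. B = V − Δ·S = 105.0225.
(1,1): S=70.8000. Δ = (V_up−V_dn)/(S_up−S_dn) = (0.0000−21.5791)/(83.5440−55.9320) = -0.7815. V = [p*·0.0000 + (1−p*)·21.5791]/1.01 = 9.3131. B = V − Δ·S = 64.6441.
(0,0): S=60.0000. Δ = (V_up−V_dn)/(S_up−S_dn) = (9.3131−33.4177)/(70.8000−47.4000) = -1.0301. V = [p*·9.3131 + (1−p*)·33.4177]/1.01 = 19.6240. B = V − Δ·S = 81.4306.
Self-financing check: at every node Δ·S+B equals the discounted successor values.

(0,0): Delta=-1.0301 Bond=81.4306
(1,0): Delta=-1.5106 Bond=105.0225
(1,1): Delta=-0.7815 Bond=64.6441
(2,0): Delta=0.0000 Bond=49.5050
(2,1): Delta=-2.2922 Bond=149.7842
(2,2): Delta=0.0000 Bond=0.0000
V0=19.6240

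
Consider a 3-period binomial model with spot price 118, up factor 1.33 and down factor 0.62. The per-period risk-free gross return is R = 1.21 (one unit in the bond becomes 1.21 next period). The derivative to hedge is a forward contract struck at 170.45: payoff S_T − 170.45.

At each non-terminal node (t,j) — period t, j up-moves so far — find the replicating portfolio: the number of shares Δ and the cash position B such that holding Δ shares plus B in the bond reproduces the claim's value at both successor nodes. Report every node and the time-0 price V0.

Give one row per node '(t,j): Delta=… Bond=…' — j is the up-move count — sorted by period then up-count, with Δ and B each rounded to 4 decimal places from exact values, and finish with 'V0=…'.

Under the risk-neutral measure, an up-move has probability p* = (R−d)/(u−d) = 0.8310 and values discount at R = 1.21.
Terminal payoffs: V(3,0)=-142.3273, V(3,1)=-110.1223, V(3,2)=-41.0373, V(3,3)=107.1612
  t=2,j=0: stock 45.3592 → up 60.3277 (V=-110.1223), down 28.1227 (V=-142.3273). Price -95.5086; hedge Δ=1.0000, bond B=-140.8678.
  t=2,j=1: stock 97.3028 → up 129.4127 (V=-41.0373), down 60.3277 (V=-110.1223). Price -43.5650; hedge Δ=1.0000, bond B=-140.8678.
  t=2,j=2: stock 208.7302 → up 277.6112 (V=107.1612), down 129.4127 (V=-41.0373). Price 67.8624; hedge Δ=1.0000, bond B=-140.8678.
  t=1,j=0: stock 73.1600 → up 97.3028 (V=-43.5650), down 45.3592 (V=-95.5086). Price -43.2596; hedge Δ=1.0000, bond B=-116.4196.
  t=1,j=1: stock 156.9400 → up 208.7302 (V=67.8624), down 97.3028 (V=-43.5650). Price 40.5204; hedge Δ=1.0000, bond B=-116.4196.
  t=0,j=0: stock 118.0000 → up 156.9400 (V=40.5204), down 73.1600 (V=-43.2596). Price 21.7854; hedge Δ=1.0000, bond B=-96.2146.
Self-financing check: at every node Δ·S+B equals the discounted successor values.

(0,0): Delta=1.0000 Bond=-96.2146
(1,0): Delta=1.0000 Bond=-116.4196
(1,1): Delta=1.0000 Bond=-116.4196
(2,0): Delta=1.0000 Bond=-140.8678
(2,1): Delta=1.0000 Bond=-140.8678
(2,2): Delta=1.0000 Bond=-140.8678
V0=21.7854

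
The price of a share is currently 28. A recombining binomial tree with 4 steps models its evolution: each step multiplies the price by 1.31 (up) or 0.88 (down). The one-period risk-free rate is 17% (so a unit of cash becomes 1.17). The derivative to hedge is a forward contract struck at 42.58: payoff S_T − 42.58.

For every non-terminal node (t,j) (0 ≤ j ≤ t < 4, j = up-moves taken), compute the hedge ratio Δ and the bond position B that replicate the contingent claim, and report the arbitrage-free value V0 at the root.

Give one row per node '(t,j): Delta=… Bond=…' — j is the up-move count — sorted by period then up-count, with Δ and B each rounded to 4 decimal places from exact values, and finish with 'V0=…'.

(0,0): Delta=1.0000 Bond=-22.7228
(1,0): Delta=1.0000 Bond=-26.5857
(1,1): Delta=1.0000 Bond=-26.5857
(2,0): Delta=1.0000 Bond=-31.1053
(2,1): Delta=1.0000 Bond=-31.1053
(2,2): Delta=1.0000 Bond=-31.1053
(3,0): Delta=1.0000 Bond=-36.3932
(3,1): Delta=1.0000 Bond=-36.3932
(3,2): Delta=1.0000 Bond=-36.3932
(3,3): Delta=1.0000 Bond=-36.3932
V0=5.2772

No-arbitrage ⇒ martingale measure with p* = (R−d)/(u−d) = 0.6744.
Terminal values V(4,·): V(4,0)=-25.7885, V(4,1)=-17.5836, V(4,2)=-5.3695, V(4,3)=12.8130, V(4,4)=39.8800
(3,0): S=19.0812. Δ = (V_up−V_dn)/(S_up−S_dn) = (-17.5836−-25.7885)/(24.9964−16.7915) = 1.0000. V = [p*·-17.5836 + (1−p*)·-25.7885]/1.17 = -17.3119. B = V − Δ·S = -36.3932.
(3,1): S=28.4050. Δ = (V_up−V_dn)/(S_up−S_dn) = (-5.3695−-17.5836)/(37.2105−24.9964) = 1.0000. V = [p*·-5.3695 + (1−p*)·-17.5836]/1.17 = -7.9882. B = V − Δ·S = -36.3932.
(3,2): S=42.2847. Δ = (V_up−V_dn)/(S_up−S_dn) = (12.8130−-5.3695)/(55.3930−37.2105) = 1.0000. V = [p*·12.8130 + (1−p*)·-5.3695]/1.17 = 5.8915. B = V − Δ·S = -36.3932.
(3,3): S=62.9465. Δ = (V_up−V_dn)/(S_up−S_dn) = (39.8800−12.8130)/(82.4600−55.3930) = 1.0000. V = [p*·39.8800 + (1−p*)·12.8130]/1.17 = 26.5534. B = V − Δ·S = -36.3932.
(2,0): S=21.6832. Δ = (V_up−V_dn)/(S_up−S_dn) = (-7.9882−-17.3119)/(28.4050−19.0812) = 1.0000. V = [p*·-7.9882 + (1−p*)·-17.3119]/1.17 = -9.4221. B = V − Δ·S = -31.1053.
(2,1): S=32.2784. Δ = (V_up−V_dn)/(S_up−S_dn) = (5.8915−-7.9882)/(42.2847−28.4050) = 1.0000. V = [p*·5.8915 + (1−p*)·-7.9882]/1.17 = 1.1731. B = V − Δ·S = -31.1053.
(2,2): S=48.0508. Δ = (V_up−V_dn)/(S_up−S_dn) = (26.5534−5.8915)/(62.9465−42.2847) = 1.0000. V = [p*·26.5534 + (1−p*)·5.8915]/1.17 = 16.9455. B = V − Δ·S = -31.1053.
(1,0): S=24.6400. Δ = (V_up−V_dn)/(S_up−S_dn) = (1.1731−-9.4221)/(32.2784−21.6832) = 1.0000. V = [p*·1.1731 + (1−p*)·-9.4221]/1.17 = -1.9457. B = V − Δ·S = -26.5857.
(1,1): S=36.6800. Δ = (V_up−V_dn)/(S_up−S_dn) = (16.9455−1.1731)/(48.0508−32.2784) = 1.0000. V = [p*·16.9455 + (1−p*)·1.1731]/1.17 = 10.0943. B = V − Δ·S = -26.5857.
(0,0): S=28.0000. Δ = (V_up−V_dn)/(S_up−S_dn) = (10.0943−-1.9457)/(36.6800−24.6400) = 1.0000. V = [p*·10.0943 + (1−p*)·-1.9457]/1.17 = 5.2772. B = V − Δ·S = -22.7228.
Self-financing check: at every node Δ·S+B equals the discounted successor values.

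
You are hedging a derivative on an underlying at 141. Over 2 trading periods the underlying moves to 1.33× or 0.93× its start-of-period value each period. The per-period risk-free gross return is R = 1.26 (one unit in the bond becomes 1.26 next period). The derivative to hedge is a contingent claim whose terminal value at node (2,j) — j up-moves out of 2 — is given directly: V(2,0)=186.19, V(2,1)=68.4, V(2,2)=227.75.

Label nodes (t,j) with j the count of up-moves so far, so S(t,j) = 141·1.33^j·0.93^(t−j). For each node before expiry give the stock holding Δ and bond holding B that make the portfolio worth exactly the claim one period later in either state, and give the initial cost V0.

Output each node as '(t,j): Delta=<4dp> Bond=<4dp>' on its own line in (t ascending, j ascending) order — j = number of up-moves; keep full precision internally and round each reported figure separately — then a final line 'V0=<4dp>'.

No-arbitrage ⇒ martingale measure with p* = (R−d)/(u−d) = 0.8250.
Terminal payoffs: V(2,0)=186.1900, V(2,1)=68.4000, V(2,2)=227.7500
(1,0): S=131.1300. Δ = (V_up−V_dn)/(S_up−S_dn) = (68.4000−186.1900)/(174.4029−121.9509) = -2.2457. V = [p*·68.4000 + (1−p*)·186.1900]/1.26 = 70.6454. B = V − Δ·S = 365.1204.
(1,1): S=187.5300. Δ = (V_up−V_dn)/(S_up−S_dn) = (227.7500−68.4000)/(249.4149−174.4029) = 2.1243. V = [p*·227.7500 + (1−p*)·68.4000]/1.26 = 158.6220. B = V − Δ·S = -239.7530.
(0,0): S=141.0000. Δ = (V_up−V_dn)/(S_up−S_dn) = (158.6220−70.6454)/(187.5300−131.1300) = 1.5599. V = [p*·158.6220 + (1−p*)·70.6454]/1.26 = 113.6715. B = V − Δ·S = -106.2699.
The time-0 hedge costs 113.6715, which is the no-arbitrage price.

(0,0): Delta=1.5599 Bond=-106.2699
(1,0): Delta=-2.2457 Bond=365.1204
(1,1): Delta=2.1243 Bond=-239.7530
V0=113.6715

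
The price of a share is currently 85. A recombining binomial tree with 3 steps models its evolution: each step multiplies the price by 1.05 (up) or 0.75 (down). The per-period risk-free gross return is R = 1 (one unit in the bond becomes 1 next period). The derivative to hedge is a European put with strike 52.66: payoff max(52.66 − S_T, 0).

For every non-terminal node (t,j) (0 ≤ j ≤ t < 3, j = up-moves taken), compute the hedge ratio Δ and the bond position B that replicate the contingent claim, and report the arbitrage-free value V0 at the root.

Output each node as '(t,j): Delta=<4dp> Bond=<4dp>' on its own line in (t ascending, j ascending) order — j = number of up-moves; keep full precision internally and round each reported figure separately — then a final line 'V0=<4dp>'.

Risk-neutral probability p* = (R−d)/(u−d) = (1−0.75)/(1.05−0.75) = 0.8333.
At expiry t=3: V(3,0)=16.8006, V(3,1)=2.4569, V(3,2)=0.0000, V(3,3)=0.0000
Node (2,0) S=47.8125: V=(p*·2.4569+(1−p*)·16.8006)/1=4.8475; Δ=(2.4569−16.8006)/(50.2031−35.8594)=-1.0000; B=V−Δ·S=52.6600
Node (2,1) S=66.9375: V=(p*·0.0000+(1−p*)·2.4569)/1=0.4095; Δ=(0.0000−2.4569)/(70.2844−50.2031)=-0.1223; B=V−Δ·S=8.5991
Node (2,2) S=93.7125: V=(p*·0.0000+(1−p*)·0.0000)/1=0.0000; Δ=(0.0000−0.0000)/(98.3981−70.2844)=0.0000; B=V−Δ·S=0.0000
Node (1,0) S=63.7500: V=(p*·0.4095+(1−p*)·4.8475)/1=1.1491; Δ=(0.4095−4.8475)/(66.9375−47.8125)=-0.2321; B=V−Δ·S=15.9426
Node (1,1) S=89.2500: V=(p*·0.0000+(1−p*)·0.4095)/1=0.0682; Δ=(0.0000−0.4095)/(93.7125−66.9375)=-0.0153; B=V−Δ·S=1.4332
Node (0,0) S=85.0000: V=(p*·0.0682+(1−p*)·1.1491)/1=0.2484; Δ=(0.0682−1.1491)/(89.2500−63.7500)=-0.0424; B=V−Δ·S=3.8514
Self-financing check: at every node Δ·S+B equals the discounted successor values.

(0,0): Delta=-0.0424 Bond=3.8514
(1,0): Delta=-0.2321 Bond=15.9426
(1,1): Delta=-0.0153 Bond=1.4332
(2,0): Delta=-1.0000 Bond=52.6600
(2,1): Delta=-0.1223 Bond=8.5991
(2,2): Delta=0.0000 Bond=0.0000
V0=0.2484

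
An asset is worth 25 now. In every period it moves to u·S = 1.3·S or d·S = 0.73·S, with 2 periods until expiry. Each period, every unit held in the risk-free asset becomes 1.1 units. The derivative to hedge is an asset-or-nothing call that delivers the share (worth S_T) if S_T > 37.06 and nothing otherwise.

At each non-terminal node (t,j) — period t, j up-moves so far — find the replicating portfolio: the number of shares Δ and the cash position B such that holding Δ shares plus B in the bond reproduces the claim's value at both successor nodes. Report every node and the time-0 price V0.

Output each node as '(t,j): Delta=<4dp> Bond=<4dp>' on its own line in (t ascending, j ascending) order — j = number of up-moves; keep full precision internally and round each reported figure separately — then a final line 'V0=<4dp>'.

Under the risk-neutral measure, an up-move has probability p* = (R−d)/(u−d) = 0.6491 and values discount at R = 1.1.
Terminal values V(2,·): V(2,0)=0.0000, V(2,1)=0.0000, V(2,2)=42.2500
(1,0): S=18.2500. Δ = (V_up−V_dn)/(S_up−S_dn) = (0.0000−0.0000)/(23.7250−13.3225) = 0.0000. V = [p*·0.0000 + (1−p*)·0.0000]/1.1 = 0.0000. B = V − Δ·S = 0.0000.
(1,1): S=32.5000. Δ = (V_up−V_dn)/(S_up−S_dn) = (42.2500−0.0000)/(42.2500−23.7250) = 2.2807. V = [p*·42.2500 + (1−p*)·0.0000]/1.1 = 24.9322. B = V − Δ·S = -49.1906.
(0,0): S=25.0000. Δ = (V_up−V_dn)/(S_up−S_dn) = (24.9322−0.0000)/(32.5000−18.2500) = 1.7496. V = [p*·24.9322 + (1−p*)·0.0000]/1.1 = 14.7128. B = V − Δ·S = -29.0279.
The time-0 hedge costs 14.7128, which is the no-arbitrage price.

(0,0): Delta=1.7496 Bond=-29.0279
(1,0): Delta=0.0000 Bond=0.0000
(1,1): Delta=2.2807 Bond=-49.1906
V0=14.7128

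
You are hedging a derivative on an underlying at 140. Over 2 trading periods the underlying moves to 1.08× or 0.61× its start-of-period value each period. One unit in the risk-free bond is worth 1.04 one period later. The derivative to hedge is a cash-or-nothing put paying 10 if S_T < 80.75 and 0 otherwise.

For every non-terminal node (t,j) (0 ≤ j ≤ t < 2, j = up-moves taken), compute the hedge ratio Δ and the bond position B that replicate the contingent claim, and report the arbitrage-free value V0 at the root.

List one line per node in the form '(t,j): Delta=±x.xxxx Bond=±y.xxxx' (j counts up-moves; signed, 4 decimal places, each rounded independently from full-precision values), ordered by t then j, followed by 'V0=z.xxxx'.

Under the risk-neutral measure, an up-move has probability p* = (R−d)/(u−d) = 0.9149 and values discount at R = 1.04.
At expiry t=2: V(2,0)=10.0000, V(2,1)=0.0000, V(2,2)=0.0000
Node (1,0) S=85.4000: V=(p*·0.0000+(1−p*)·10.0000)/1.04=0.8183; Δ=(0.0000−10.0000)/(92.2320−52.0940)=-0.2491; B=V−Δ·S=22.0949
Node (1,1) S=151.2000: V=(p*·0.0000+(1−p*)·0.0000)/1.04=0.0000; Δ=(0.0000−0.0000)/(163.2960−92.2320)=0.0000; B=V−Δ·S=0.0000
Node (0,0) S=140.0000: V=(p*·0.0000+(1−p*)·0.8183)/1.04=0.0670; Δ=(0.0000−0.8183)/(151.2000−85.4000)=-0.0124; B=V−Δ·S=1.8081
The time-0 hedge costs 0.0670, which is the no-arbitrage price.

(0,0): Delta=-0.0124 Bond=1.8081
(1,0): Delta=-0.2491 Bond=22.0949
(1,1): Delta=0.0000 Bond=0.0000
V0=0.0670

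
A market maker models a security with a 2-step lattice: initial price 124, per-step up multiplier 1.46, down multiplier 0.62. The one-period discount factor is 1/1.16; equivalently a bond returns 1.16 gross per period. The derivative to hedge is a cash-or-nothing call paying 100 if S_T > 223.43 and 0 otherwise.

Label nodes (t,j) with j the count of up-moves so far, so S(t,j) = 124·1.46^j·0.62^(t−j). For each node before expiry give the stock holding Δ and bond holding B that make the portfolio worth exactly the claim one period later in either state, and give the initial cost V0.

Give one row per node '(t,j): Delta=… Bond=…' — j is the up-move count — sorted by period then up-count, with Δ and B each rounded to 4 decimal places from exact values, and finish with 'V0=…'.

(0,0): Delta=0.5321 Bond=-35.2623
(1,0): Delta=0.0000 Bond=0.0000
(1,1): Delta=0.6576 Bond=-63.6289
V0=30.7123

The replicating-portfolio and risk-neutral prices coincide; use p* = (1.16−0.62)/(1.46−0.62) = 0.6429 for the latter.
At expiry t=2: V(2,0)=0.0000, V(2,1)=0.0000, V(2,2)=100.0000
(1,0): S=76.8800. Δ = (V_up−V_dn)/(S_up−S_dn) = (0.0000−0.0000)/(112.2448−47.6656) = 0.0000. V = [p*·0.0000 + (1−p*)·0.0000]/1.16 = 0.0000. B = V − Δ·S = 0.0000.
(1,1): S=181.0400. Δ = (V_up−V_dn)/(S_up−S_dn) = (100.0000−0.0000)/(264.3184−112.2448) = 0.6576. V = [p*·100.0000 + (1−p*)·0.0000]/1.16 = 55.4187. B = V − Δ·S = -63.6289.
(0,0): S=124.0000. Δ = (V_up−V_dn)/(S_up−S_dn) = (55.4187−0.0000)/(181.0400−76.8800) = 0.5321. V = [p*·55.4187 + (1−p*)·0.0000]/1.16 = 30.7123. B = V − Δ·S = -35.2623.
Self-financing check: at every node Δ·S+B equals the discounted successor values.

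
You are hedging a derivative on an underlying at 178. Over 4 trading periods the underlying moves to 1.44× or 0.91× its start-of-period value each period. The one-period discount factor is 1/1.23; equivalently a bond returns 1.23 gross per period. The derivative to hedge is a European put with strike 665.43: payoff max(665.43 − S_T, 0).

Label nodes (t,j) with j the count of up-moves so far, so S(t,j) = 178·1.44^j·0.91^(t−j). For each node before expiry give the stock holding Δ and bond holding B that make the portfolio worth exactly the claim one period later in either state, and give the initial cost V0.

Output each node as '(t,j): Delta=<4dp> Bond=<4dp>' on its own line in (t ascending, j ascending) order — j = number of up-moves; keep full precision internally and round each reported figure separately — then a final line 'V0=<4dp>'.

No-arbitrage ⇒ martingale measure with p* = (R−d)/(u−d) = 0.6038.
Payoff layer (t=4): V(4,0)=543.3666, V(4,1)=472.2747, V(4,2)=359.7776, V(4,3)=181.7603, V(4,4)=0.0000
Node (3,0) S=134.1356: V=(p*·472.2747+(1−p*)·543.3666)/1.23=406.8644; Δ=(472.2747−543.3666)/(193.1553−122.0634)=-1.0000; B=V−Δ·S=541.0000
Node (3,1) S=212.2586: V=(p*·359.7776+(1−p*)·472.2747)/1.23=328.7414; Δ=(359.7776−472.2747)/(305.6524−193.1553)=-1.0000; B=V−Δ·S=541.0000
Node (3,2) S=335.8817: V=(p*·181.7603+(1−p*)·359.7776)/1.23=205.1183; Δ=(181.7603−359.7776)/(483.6697−305.6524)=-1.0000; B=V−Δ·S=541.0000
Node (3,3) S=531.5052: V=(p*·0.0000+(1−p*)·181.7603)/1.23=58.5514; Δ=(0.0000−181.7603)/(765.3674−483.6697)=-0.6452; B=V−Δ·S=401.4954
Node (2,0) S=147.4018: V=(p*·328.7414+(1−p*)·406.8644)/1.23=292.4356; Δ=(328.7414−406.8644)/(212.2586−134.1356)=-1.0000; B=V−Δ·S=439.8374
Node (2,1) S=233.2512: V=(p*·205.1183+(1−p*)·328.7414)/1.23=206.5862; Δ=(205.1183−328.7414)/(335.8817−212.2586)=-1.0000; B=V−Δ·S=439.8374
Node (2,2) S=369.1008: V=(p*·58.5514+(1−p*)·205.1183)/1.23=94.8171; Δ=(58.5514−205.1183)/(531.5052−335.8817)=-0.7492; B=V−Δ·S=371.3584
Node (1,0) S=161.9800: V=(p*·206.5862+(1−p*)·292.4356)/1.23=195.6114; Δ=(206.5862−292.4356)/(233.2512−147.4018)=-1.0000; B=V−Δ·S=357.5914
Node (1,1) S=256.3200: V=(p*·94.8171+(1−p*)·206.5862)/1.23=113.0919; Δ=(94.8171−206.5862)/(369.1008−233.2512)=-0.8227; B=V−Δ·S=323.9769
Node (0,0) S=178.0000: V=(p*·113.0919+(1−p*)·195.6114)/1.23=118.5271; Δ=(113.0919−195.6114)/(256.3200−161.9800)=-0.8747; B=V−Δ·S=274.2243
Self-financing check: at every node Δ·S+B equals the discounted successor values.

(0,0): Delta=-0.8747 Bond=274.2243
(1,0): Delta=-1.0000 Bond=357.5914
(1,1): Delta=-0.8227 Bond=323.9769
(2,0): Delta=-1.0000 Bond=439.8374
(2,1): Delta=-1.0000 Bond=439.8374
(2,2): Delta=-0.7492 Bond=371.3584
(3,0): Delta=-1.0000 Bond=541.0000
(3,1): Delta=-1.0000 Bond=541.0000
(3,2): Delta=-1.0000 Bond=541.0000
(3,3): Delta=-0.6452 Bond=401.4954
V0=118.5271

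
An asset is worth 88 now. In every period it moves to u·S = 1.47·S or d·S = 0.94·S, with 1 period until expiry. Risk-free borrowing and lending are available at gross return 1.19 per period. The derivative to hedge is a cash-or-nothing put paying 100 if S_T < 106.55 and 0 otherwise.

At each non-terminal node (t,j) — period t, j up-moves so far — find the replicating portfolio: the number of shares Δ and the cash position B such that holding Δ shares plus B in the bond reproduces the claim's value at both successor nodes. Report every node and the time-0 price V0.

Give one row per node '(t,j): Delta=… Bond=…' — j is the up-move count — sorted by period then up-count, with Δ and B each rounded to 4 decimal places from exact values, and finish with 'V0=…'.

The replicating-portfolio and risk-neutral prices coincide; use p* = (1.19−0.94)/(1.47−0.94) = 0.4717 for the latter.
Payoff layer (t=1): V(1,0)=100.0000, V(1,1)=0.0000
(0,0): S=88.0000. Δ = (V_up−V_dn)/(S_up−S_dn) = (0.0000−100.0000)/(129.3600−82.7200) = -2.1441. V = [p*·0.0000 + (1−p*)·100.0000]/1.19 = 44.3951. B = V − Δ·S = 233.0744.
Root portfolio cost Δ·88+B reproduces V0=44.3951.

(0,0): Delta=-2.1441 Bond=233.0744
V0=44.3951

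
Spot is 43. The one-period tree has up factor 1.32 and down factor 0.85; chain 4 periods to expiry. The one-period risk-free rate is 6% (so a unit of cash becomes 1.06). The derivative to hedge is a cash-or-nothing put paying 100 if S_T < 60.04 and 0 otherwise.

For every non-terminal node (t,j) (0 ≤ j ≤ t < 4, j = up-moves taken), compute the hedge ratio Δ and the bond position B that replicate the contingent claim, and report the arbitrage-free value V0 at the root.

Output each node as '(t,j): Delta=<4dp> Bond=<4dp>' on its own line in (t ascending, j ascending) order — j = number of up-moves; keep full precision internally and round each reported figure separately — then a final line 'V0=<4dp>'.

(0,0): Delta=-1.3764 Bond=119.6049
(1,0): Delta=-1.0343 Bond=114.2761
(1,1): Delta=-1.6492 Bond=142.2637
(2,0): Delta=0.0000 Bond=88.9996
(2,1): Delta=-1.8589 Bond=160.9165
(2,2): Delta=-1.4820 Bond=138.2738
(3,0): Delta=0.0000 Bond=94.3396
(3,1): Delta=0.0000 Bond=94.3396
(3,2): Delta=-3.3409 Bond=264.9538
(3,3): Delta=0.0000 Bond=0.0000
V0=60.4182

Under the risk-neutral measure, an up-move has probability p* = (R−d)/(u−d) = 0.4468 and values discount at R = 1.06.
At expiry t=4: V(4,0)=100.0000, V(4,1)=100.0000, V(4,2)=100.0000, V(4,3)=0.0000, V(4,4)=0.0000
  t=3,j=0: stock 26.4074 → up 34.8577 (V=100.0000), down 22.4463 (V=100.0000). Price 94.3396; hedge Δ=0.0000, bond B=94.3396.
  t=3,j=1: stock 41.0091 → up 54.1320 (V=100.0000), down 34.8577 (V=100.0000). Price 94.3396; hedge Δ=0.0000, bond B=94.3396.
  t=3,j=2: stock 63.6847 → up 84.0638 (V=0.0000), down 54.1320 (V=100.0000). Price 52.1879; hedge Δ=-3.3409, bond B=264.9538.
  t=3,j=3: stock 98.8986 → up 130.5462 (V=0.0000), down 84.0638 (V=0.0000). Price 0.0000; hedge Δ=0.0000, bond B=0.0000.
  t=2,j=0: stock 31.0675 → up 41.0091 (V=94.3396), down 26.4074 (V=94.3396). Price 88.9996; hedge Δ=0.0000, bond B=88.9996.
  t=2,j=1: stock 48.2460 → up 63.6847 (V=52.1879), down 41.0091 (V=94.3396). Price 71.2319; hedge Δ=-1.8589, bond B=160.9165.
  t=2,j=2: stock 74.9232 → up 98.8986 (V=0.0000), down 63.6847 (V=52.1879). Price 27.2357; hedge Δ=-1.4820, bond B=138.2738.
  t=1,j=0: stock 36.5500 → up 48.2460 (V=71.2319), down 31.0675 (V=88.9996). Price 76.4725; hedge Δ=-1.0343, bond B=114.2761.
  t=1,j=1: stock 56.7600 → up 74.9232 (V=27.2357), down 48.2460 (V=71.2319). Price 48.6548; hedge Δ=-1.6492, bond B=142.2637.
  t=0,j=0: stock 43.0000 → up 56.7600 (V=48.6548), down 36.5500 (V=76.4725). Price 60.4182; hedge Δ=-1.3764, bond B=119.6049.
Root portfolio cost Δ·43+B reproduces V0=60.4182.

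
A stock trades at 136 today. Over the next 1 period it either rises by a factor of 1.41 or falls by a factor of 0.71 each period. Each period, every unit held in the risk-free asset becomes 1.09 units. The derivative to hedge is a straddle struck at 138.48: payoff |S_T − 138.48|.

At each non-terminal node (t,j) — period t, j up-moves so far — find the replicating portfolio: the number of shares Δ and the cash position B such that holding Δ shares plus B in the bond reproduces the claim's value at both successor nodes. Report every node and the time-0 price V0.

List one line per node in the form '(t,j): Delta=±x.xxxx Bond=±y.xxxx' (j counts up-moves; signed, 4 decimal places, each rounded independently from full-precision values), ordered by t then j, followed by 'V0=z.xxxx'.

(0,0): Delta=0.1193 Bond=27.8878
V0=44.1164

The replicating-portfolio and risk-neutral prices coincide; use p* = (1.09−0.71)/(1.41−0.71) = 0.5429 for the latter.
Terminal payoffs: V(1,0)=41.9200, V(1,1)=53.2800
(0,0): S=136.0000. Δ = (V_up−V_dn)/(S_up−S_dn) = (53.2800−41.9200)/(191.7600−96.5600) = 0.1193. V = [p*·53.2800 + (1−p*)·41.9200]/1.09 = 44.1164. B = V − Δ·S = 27.8878.
Root portfolio cost Δ·136+B reproduces V0=44.1164.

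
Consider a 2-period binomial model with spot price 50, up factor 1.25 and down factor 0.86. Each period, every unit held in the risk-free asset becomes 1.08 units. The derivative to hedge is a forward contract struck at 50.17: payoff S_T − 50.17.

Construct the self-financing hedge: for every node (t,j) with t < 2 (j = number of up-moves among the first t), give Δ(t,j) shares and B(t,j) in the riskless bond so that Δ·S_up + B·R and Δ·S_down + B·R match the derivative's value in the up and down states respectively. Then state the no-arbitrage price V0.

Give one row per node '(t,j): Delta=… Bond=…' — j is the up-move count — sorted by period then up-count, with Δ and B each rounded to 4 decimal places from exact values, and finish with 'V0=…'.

(0,0): Delta=1.0000 Bond=-43.0127
(1,0): Delta=1.0000 Bond=-46.4537
(1,1): Delta=1.0000 Bond=-46.4537
V0=6.9873

The replicating-portfolio and risk-neutral prices coincide; use p* = (1.08−0.86)/(1.25−0.86) = 0.5641 for the latter.
At expiry t=2: V(2,0)=-13.1900, V(2,1)=3.5800, V(2,2)=27.9550
  t=1,j=0: stock 43.0000 → up 53.7500 (V=3.5800), down 36.9800 (V=-13.1900). Price -3.4537; hedge Δ=1.0000, bond B=-46.4537.
  t=1,j=1: stock 62.5000 → up 78.1250 (V=27.9550), down 53.7500 (V=3.5800). Price 16.0463; hedge Δ=1.0000, bond B=-46.4537.
  t=0,j=0: stock 50.0000 → up 62.5000 (V=16.0463), down 43.0000 (V=-3.4537). Price 6.9873; hedge Δ=1.0000, bond B=-43.0127.
The time-0 hedge costs 6.9873, which is the no-arbitrage price.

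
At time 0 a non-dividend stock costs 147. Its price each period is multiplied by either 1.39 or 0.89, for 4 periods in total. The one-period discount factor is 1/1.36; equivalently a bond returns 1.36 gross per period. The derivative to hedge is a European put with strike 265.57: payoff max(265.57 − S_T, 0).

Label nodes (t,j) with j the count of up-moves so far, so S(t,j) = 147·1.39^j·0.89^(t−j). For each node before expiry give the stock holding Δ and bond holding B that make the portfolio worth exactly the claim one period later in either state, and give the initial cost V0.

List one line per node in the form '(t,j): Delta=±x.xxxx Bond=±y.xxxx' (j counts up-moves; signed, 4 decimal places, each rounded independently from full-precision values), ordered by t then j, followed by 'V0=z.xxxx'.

(0,0): Delta=-0.0394 Bond=6.0521
(1,0): Delta=-0.3735 Bond=51.9347
(1,1): Delta=-0.0258 Bond=5.4412
(2,0): Delta=-1.0000 Bond=143.5824
(2,1): Delta=-0.3479 Bond=65.9748
(2,2): Delta=-0.0126 Bond=3.6613
(3,0): Delta=-1.0000 Bond=195.2721
(3,1): Delta=-1.0000 Bond=195.2721
(3,2): Delta=-0.3212 Bond=82.9887
(3,3): Delta=0.0000 Bond=0.0000
V0=0.2560

Risk-neutral probability p* = (R−d)/(u−d) = (1.36−0.89)/(1.39−0.89) = 0.9400.
Terminal payoffs: V(4,0)=173.3389, V(4,1)=121.5237, V(4,2)=40.5988, V(4,3)=0.0000, V(4,4)=0.0000
(3,0): S=103.6304. Δ = (V_up−V_dn)/(S_up−S_dn) = (121.5237−173.3389)/(144.0463−92.2311) = -1.0000. V = [p*·121.5237 + (1−p*)·173.3389]/1.36 = 91.6416. B = V − Δ·S = 195.2721.
(3,1): S=161.8498. Δ = (V_up−V_dn)/(S_up−S_dn) = (40.5988−121.5237)/(224.9712−144.0463) = -1.0000. V = [p*·40.5988 + (1−p*)·121.5237]/1.36 = 33.4223. B = V − Δ·S = 195.2721.
(3,2): S=252.7766. Δ = (V_up−V_dn)/(S_up−S_dn) = (0.0000−40.5988)/(351.3595−224.9712) = -0.3212. V = [p*·0.0000 + (1−p*)·40.5988]/1.36 = 1.7911. B = V − Δ·S = 82.9887.
(3,3): S=394.7860. Δ = (V_up−V_dn)/(S_up−S_dn) = (0.0000−0.0000)/(548.7525−351.3595) = 0.0000. V = [p*·0.0000 + (1−p*)·0.0000]/1.36 = 0.0000. B = V − Δ·S = 0.0000.
(2,0): S=116.4387. Δ = (V_up−V_dn)/(S_up−S_dn) = (33.4223−91.6416)/(161.8498−103.6304) = -1.0000. V = [p*·33.4223 + (1−p*)·91.6416]/1.36 = 27.1437. B = V − Δ·S = 143.5824.
(2,1): S=181.8537. Δ = (V_up−V_dn)/(S_up−S_dn) = (1.7911−33.4223)/(252.7766−161.8498) = -0.3479. V = [p*·1.7911 + (1−p*)·33.4223]/1.36 = 2.7125. B = V − Δ·S = 65.9748.
(2,2): S=284.0187. Δ = (V_up−V_dn)/(S_up−S_dn) = (0.0000−1.7911)/(394.7860−252.7766) = -0.0126. V = [p*·0.0000 + (1−p*)·1.7911]/1.36 = 0.0790. B = V − Δ·S = 3.6613.
(1,0): S=130.8300. Δ = (V_up−V_dn)/(S_up−S_dn) = (2.7125−27.1437)/(181.8537−116.4387) = -0.3735. V = [p*·2.7125 + (1−p*)·27.1437]/1.36 = 3.0723. B = V − Δ·S = 51.9347.
(1,1): S=204.3300. Δ = (V_up−V_dn)/(S_up−S_dn) = (0.0790−2.7125)/(284.0187−181.8537) = -0.0258. V = [p*·0.0790 + (1−p*)·2.7125]/1.36 = 0.1743. B = V − Δ·S = 5.4412.
(0,0): S=147.0000. Δ = (V_up−V_dn)/(S_up−S_dn) = (0.1743−3.0723)/(204.3300−130.8300) = -0.0394. V = [p*·0.1743 + (1−p*)·3.0723]/1.36 = 0.2560. B = V − Δ·S = 6.0521.
Each (Δ,B) replicates both successor values, so the strategy is self-financing and V0 is arbitrage-free.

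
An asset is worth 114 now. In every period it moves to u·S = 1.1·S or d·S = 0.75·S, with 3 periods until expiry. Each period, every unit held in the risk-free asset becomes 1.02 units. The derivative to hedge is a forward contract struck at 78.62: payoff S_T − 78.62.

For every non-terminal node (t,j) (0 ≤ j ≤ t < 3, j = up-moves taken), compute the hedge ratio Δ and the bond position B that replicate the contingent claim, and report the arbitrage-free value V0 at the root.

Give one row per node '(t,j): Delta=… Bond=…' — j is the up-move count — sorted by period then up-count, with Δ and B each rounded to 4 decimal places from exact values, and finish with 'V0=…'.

Risk-neutral probability p* = (R−d)/(u−d) = (1.02−0.75)/(1.1−0.75) = 0.7714.
Payoff layer (t=3): V(3,0)=-30.5263, V(3,1)=-8.0825, V(3,2)=24.8350, V(3,3)=73.1140
(2,0): S=64.1250. Δ = (V_up−V_dn)/(S_up−S_dn) = (-8.0825−-30.5263)/(70.5375−48.0938) = 1.0000. V = [p*·-8.0825 + (1−p*)·-30.5263]/1.02 = -12.9534. B = V − Δ·S = -77.0784.
(2,1): S=94.0500. Δ = (V_up−V_dn)/(S_up−S_dn) = (24.8350−-8.0825)/(103.4550−70.5375) = 1.0000. V = [p*·24.8350 + (1−p*)·-8.0825]/1.02 = 16.9716. B = V − Δ·S = -77.0784.
(2,2): S=137.9400. Δ = (V_up−V_dn)/(S_up−S_dn) = (73.1140−24.8350)/(151.7340−103.4550) = 1.0000. V = [p*·73.1140 + (1−p*)·24.8350]/1.02 = 60.8616. B = V − Δ·S = -77.0784.
(1,0): S=85.5000. Δ = (V_up−V_dn)/(S_up−S_dn) = (16.9716−-12.9534)/(94.0500−64.1250) = 1.0000. V = [p*·16.9716 + (1−p*)·-12.9534]/1.02 = 9.9329. B = V − Δ·S = -75.5671.
(1,1): S=125.4000. Δ = (V_up−V_dn)/(S_up−S_dn) = (60.8616−16.9716)/(137.9400−94.0500) = 1.0000. V = [p*·60.8616 + (1−p*)·16.9716]/1.02 = 49.8329. B = V − Δ·S = -75.5671.
(0,0): S=114.0000. Δ = (V_up−V_dn)/(S_up−S_dn) = (49.8329−9.9329)/(125.4000−85.5000) = 1.0000. V = [p*·49.8329 + (1−p*)·9.9329]/1.02 = 39.9146. B = V − Δ·S = -74.0854.
Check: Δ(0,0)·S0 + B(0,0) = 39.9146 = V0.

(0,0): Delta=1.0000 Bond=-74.0854
(1,0): Delta=1.0000 Bond=-75.5671
(1,1): Delta=1.0000 Bond=-75.5671
(2,0): Delta=1.0000 Bond=-77.0784
(2,1): Delta=1.0000 Bond=-77.0784
(2,2): Delta=1.0000 Bond=-77.0784
V0=39.9146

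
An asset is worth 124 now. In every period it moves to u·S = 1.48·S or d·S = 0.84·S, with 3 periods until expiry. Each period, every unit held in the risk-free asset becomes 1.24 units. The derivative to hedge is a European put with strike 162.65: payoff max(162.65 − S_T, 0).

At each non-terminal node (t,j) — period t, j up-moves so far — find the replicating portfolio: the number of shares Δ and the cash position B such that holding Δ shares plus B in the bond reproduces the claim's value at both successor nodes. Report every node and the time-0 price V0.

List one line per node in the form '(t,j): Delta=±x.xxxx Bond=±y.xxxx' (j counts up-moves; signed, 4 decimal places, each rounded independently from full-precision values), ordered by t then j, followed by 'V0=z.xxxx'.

(0,0): Delta=-0.1919 Bond=30.8481
(1,0): Delta=-0.5047 Bond=70.8363
(1,1): Delta=-0.0854 Bond=18.7009
(2,0): Delta=-1.0000 Bond=131.1694
(2,1): Delta=-0.3361 Bond=61.8375
(2,2): Delta=0.0000 Bond=0.0000
V0=7.0514

Under the risk-neutral measure, an up-move has probability p* = (R−d)/(u−d) = 0.6250 and values discount at R = 1.24.
Terminal values V(3,·): V(3,0)=89.1547, V(3,1)=33.1583, V(3,2)=0.0000, V(3,3)=0.0000
Node (2,0) S=87.4944: V=(p*·33.1583+(1−p*)·89.1547)/1.24=43.6750; Δ=(33.1583−89.1547)/(129.4917−73.4953)=-1.0000; B=V−Δ·S=131.1694
Node (2,1) S=154.1568: V=(p*·0.0000+(1−p*)·33.1583)/1.24=10.0277; Δ=(0.0000−33.1583)/(228.1521−129.4917)=-0.3361; B=V−Δ·S=61.8375
Node (2,2) S=271.6096: V=(p*·0.0000+(1−p*)·0.0000)/1.24=0.0000; Δ=(0.0000−0.0000)/(401.9822−228.1521)=0.0000; B=V−Δ·S=0.0000
Node (1,0) S=104.1600: V=(p*·10.0277+(1−p*)·43.6750)/1.24=18.2624; Δ=(10.0277−43.6750)/(154.1568−87.4944)=-0.5047; B=V−Δ·S=70.8363
Node (1,1) S=183.5200: V=(p*·0.0000+(1−p*)·10.0277)/1.24=3.0326; Δ=(0.0000−10.0277)/(271.6096−154.1568)=-0.0854; B=V−Δ·S=18.7009
Node (0,0) S=124.0000: V=(p*·3.0326+(1−p*)·18.2624)/1.24=7.0514; Δ=(3.0326−18.2624)/(183.5200−104.1600)=-0.1919; B=V−Δ·S=30.8481
Each (Δ,B) replicates both successor values, so the strategy is self-financing and V0 is arbitrage-free.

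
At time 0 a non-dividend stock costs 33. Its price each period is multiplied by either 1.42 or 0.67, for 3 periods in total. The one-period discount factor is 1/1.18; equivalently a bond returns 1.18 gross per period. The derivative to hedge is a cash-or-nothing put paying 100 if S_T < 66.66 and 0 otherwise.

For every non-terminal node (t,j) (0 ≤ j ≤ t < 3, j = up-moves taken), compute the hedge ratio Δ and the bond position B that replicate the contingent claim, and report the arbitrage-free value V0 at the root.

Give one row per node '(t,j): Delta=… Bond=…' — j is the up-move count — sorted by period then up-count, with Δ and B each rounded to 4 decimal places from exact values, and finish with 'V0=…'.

The replicating-portfolio and risk-neutral prices coincide; use p* = (1.18−0.67)/(1.42−0.67) = 0.6800 for the latter.
Payoff layer (t=3): V(3,0)=100.0000, V(3,1)=100.0000, V(3,2)=100.0000, V(3,3)=0.0000
(2,0): S=14.8137. Δ = (V_up−V_dn)/(S_up−S_dn) = (100.0000−100.0000)/(21.0355−9.9252) = 0.0000. V = [p*·100.0000 + (1−p*)·100.0000]/1.18 = 84.7458. B = V − Δ·S = 84.7458.
(2,1): S=31.3962. Δ = (V_up−V_dn)/(S_up−S_dn) = (100.0000−100.0000)/(44.5826−21.0355) = 0.0000. V = [p*·100.0000 + (1−p*)·100.0000]/1.18 = 84.7458. B = V − Δ·S = 84.7458.
(2,2): S=66.5412. Δ = (V_up−V_dn)/(S_up−S_dn) = (0.0000−100.0000)/(94.4885−44.5826) = -2.0038. V = [p*·0.0000 + (1−p*)·100.0000]/1.18 = 27.1186. B = V − Δ·S = 160.4520.
(1,0): S=22.1100. Δ = (V_up−V_dn)/(S_up−S_dn) = (84.7458−84.7458)/(31.3962−14.8137) = 0.0000. V = [p*·84.7458 + (1−p*)·84.7458]/1.18 = 71.8184. B = V − Δ·S = 71.8184.
(1,1): S=46.8600. Δ = (V_up−V_dn)/(S_up−S_dn) = (27.1186−84.7458)/(66.5412−31.3962) = -1.6397. V = [p*·27.1186 + (1−p*)·84.7458]/1.18 = 38.6096. B = V − Δ·S = 115.4458.
(0,0): S=33.0000. Δ = (V_up−V_dn)/(S_up−S_dn) = (38.6096−71.8184)/(46.8600−22.1100) = -1.3418. V = [p*·38.6096 + (1−p*)·71.8184]/1.18 = 41.7258. B = V − Δ·S = 86.0042.
The time-0 hedge costs 41.7258, which is the no-arbitrage price.

(0,0): Delta=-1.3418 Bond=86.0042
(1,0): Delta=0.0000 Bond=71.8184
(1,1): Delta=-1.6397 Bond=115.4458
(2,0): Delta=0.0000 Bond=84.7458
(2,1): Delta=0.0000 Bond=84.7458
(2,2): Delta=-2.0038 Bond=160.4520
V0=41.7258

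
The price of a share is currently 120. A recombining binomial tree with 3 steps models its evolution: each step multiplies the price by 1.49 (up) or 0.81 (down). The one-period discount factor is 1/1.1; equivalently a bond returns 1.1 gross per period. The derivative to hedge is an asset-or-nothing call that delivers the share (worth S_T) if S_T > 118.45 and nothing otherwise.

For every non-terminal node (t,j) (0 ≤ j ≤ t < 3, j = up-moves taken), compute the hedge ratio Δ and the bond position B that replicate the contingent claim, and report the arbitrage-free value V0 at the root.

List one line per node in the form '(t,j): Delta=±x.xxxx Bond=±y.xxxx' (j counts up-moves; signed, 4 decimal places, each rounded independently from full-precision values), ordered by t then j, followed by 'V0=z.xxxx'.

Since d<R<u, set p* = (R−d)/(u−d) = 0.4265; price each node as the discounted p*-expectation of its children.
At expiry t=3: V(3,0)=0.0000, V(3,1)=0.0000, V(3,2)=215.7937, V(3,3)=396.9539
(2,0): S=78.7320. Δ = (V_up−V_dn)/(S_up−S_dn) = (0.0000−0.0000)/(117.3107−63.7729) = 0.0000. V = [p*·0.0000 + (1−p*)·0.0000]/1.1 = 0.0000. B = V − Δ·S = 0.0000.
(2,1): S=144.8280. Δ = (V_up−V_dn)/(S_up−S_dn) = (215.7937−0.0000)/(215.7937−117.3107) = 2.1912. V = [p*·215.7937 + (1−p*)·0.0000]/1.1 = 83.6633. B = V − Δ·S = -233.6804.
(2,2): S=266.4120. Δ = (V_up−V_dn)/(S_up−S_dn) = (396.9539−215.7937)/(396.9539−215.7937) = 1.0000. V = [p*·396.9539 + (1−p*)·215.7937]/1.1 = 266.4120. B = V − Δ·S = 0.0000.
(1,0): S=97.2000. Δ = (V_up−V_dn)/(S_up−S_dn) = (83.6633−0.0000)/(144.8280−78.7320) = 1.2658. V = [p*·83.6633 + (1−p*)·0.0000]/1.1 = 32.4363. B = V − Δ·S = -90.5980.
(1,1): S=178.8000. Δ = (V_up−V_dn)/(S_up−S_dn) = (266.4120−83.6633)/(266.4120−144.8280) = 1.5031. V = [p*·266.4120 + (1−p*)·83.6633]/1.1 = 146.9093. B = V − Δ·S = -121.8387.
(0,0): S=120.0000. Δ = (V_up−V_dn)/(S_up−S_dn) = (146.9093−32.4363)/(178.8000−97.2000) = 1.4029. V = [p*·146.9093 + (1−p*)·32.4363]/1.1 = 73.8688. B = V − Δ·S = -94.4739.
The time-0 hedge costs 73.8688, which is the no-arbitrage price.

(0,0): Delta=1.4029 Bond=-94.4739
(1,0): Delta=1.2658 Bond=-90.5980
(1,1): Delta=1.5031 Bond=-121.8387
(2,0): Delta=0.0000 Bond=0.0000
(2,1): Delta=2.1912 Bond=-233.6804
(2,2): Delta=1.0000 Bond=0.0000
V0=73.8688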